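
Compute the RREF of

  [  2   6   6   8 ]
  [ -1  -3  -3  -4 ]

[[1, 3, 3, 4], [0, 0, 0, 0]]

r1 ← 1/2·r1
  [  1   3   3   4 ]
  [ -1  -3  -3  -4 ]
r2 ← r2 + r1
  [ 1  3  3  4 ]
  [ 0  0  0  0 ]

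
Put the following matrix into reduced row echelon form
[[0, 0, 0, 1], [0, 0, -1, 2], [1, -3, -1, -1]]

[[1, -3, 0, 0], [0, 0, 1, 0], [0, 0, 0, 1]]

Swap R1 and R3.
  [ 1  -3  -1  -1 ]
  [ 0   0  -1   2 ]
  [ 0   0   0   1 ]
Multiply R2 by -1.
  [ 1  -3  -1  -1 ]
  [ 0   0   1  -2 ]
  [ 0   0   0   1 ]
Add 2 times R3 to R2.
  [ 1  -3  -1  -1 ]
  [ 0   0   1   0 ]
  [ 0   0   0   1 ]
Add R3 to R1.
  [ 1  -3  -1  0 ]
  [ 0   0   1  0 ]
  [ 0   0   0  1 ]
Add R2 to R1.
  [ 1  -3  0  0 ]
  [ 0   0  1  0 ]
  [ 0   0  0  1 ]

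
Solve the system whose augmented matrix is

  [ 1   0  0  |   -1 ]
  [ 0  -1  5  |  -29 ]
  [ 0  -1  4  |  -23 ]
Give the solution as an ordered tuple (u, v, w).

Multiply r2 by -1.
  [ 1   0   0  |   -1 ]
  [ 0   1  -5  |   29 ]
  [ 0  -1   4  |  -23 ]
Add r2 to r3.
  [ 1  0   0  |  -1 ]
  [ 0  1  -5  |  29 ]
  [ 0  0  -1  |   6 ]
Multiply r3 by -1.
  [ 1  0   0  |  -1 ]
  [ 0  1  -5  |  29 ]
  [ 0  0   1  |  -6 ]
Add 5 times r3 to r2.
  [ 1  0  0  |  -1 ]
  [ 0  1  0  |  -1 ]
  [ 0  0  1  |  -6 ]
Reading off the last column: u = -1, v = -1, w = -6.

(-1, -1, -6)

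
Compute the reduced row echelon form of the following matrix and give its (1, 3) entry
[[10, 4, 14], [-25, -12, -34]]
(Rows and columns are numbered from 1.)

Multiply ρ1 by 1/10.
  [   1  2/5  7/5 ]
  [ -25  -12  -34 ]
Add 25 times ρ1 to ρ2.
  [ 1  2/5  7/5 ]
  [ 0   -2    1 ]
Multiply ρ2 by -1/2.
  [ 1  2/5   7/5 ]
  [ 0    1  -1/2 ]
Subtract 2/5 times ρ2 from ρ1.
  [ 1  0   8/5 ]
  [ 0  1  -1/2 ]

8/5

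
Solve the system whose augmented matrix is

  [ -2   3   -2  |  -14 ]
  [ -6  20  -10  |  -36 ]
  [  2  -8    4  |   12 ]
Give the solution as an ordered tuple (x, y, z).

(6, 2, 4)

r1 → -1/2·r1
r2 → r2 + 6·r1
r3 → r3 − 2·r1
r2 → 1/11·r2
r3 → r3 + 5·r2
r3 → 11/2·r3
r2 → r2 + 4/11·r3
r1 → r1 − r3
r1 → r1 + 3/2·r2
Reading off the last column: x = 6, y = 2, z = 4.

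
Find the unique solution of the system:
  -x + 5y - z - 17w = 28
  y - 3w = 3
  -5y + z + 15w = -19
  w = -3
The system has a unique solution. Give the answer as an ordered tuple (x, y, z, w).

(-3, -6, -4, -3)

Form the augmented matrix and row-reduce:
  [ -1   5  -1  -17  |   28 ]
  [  0   1   0   -3  |    3 ]
  [  0  -5   1   15  |  -19 ]
  [  0   0   0    1  |   -3 ]
R1 → -1·R1
  [ 1  -5  1  17  |  -28 ]
  [ 0   1  0  -3  |    3 ]
  [ 0  -5  1  15  |  -19 ]
  [ 0   0  0   1  |   -3 ]
R3 → R3 + 5·R2
  [ 1  -5  1  17  |  -28 ]
  [ 0   1  0  -3  |    3 ]
  [ 0   0  1   0  |   -4 ]
  [ 0   0  0   1  |   -3 ]
R2 → R2 + 3·R4
  [ 1  -5  1  17  |  -28 ]
  [ 0   1  0   0  |   -6 ]
  [ 0   0  1   0  |   -4 ]
  [ 0   0  0   1  |   -3 ]
R1 → R1 − 17·R4
  [ 1  -5  1  0  |  23 ]
  [ 0   1  0  0  |  -6 ]
  [ 0   0  1  0  |  -4 ]
  [ 0   0  0  1  |  -3 ]
R1 → R1 − R3
  [ 1  -5  0  0  |  27 ]
  [ 0   1  0  0  |  -6 ]
  [ 0   0  1  0  |  -4 ]
  [ 0   0  0  1  |  -3 ]
R1 → R1 + 5·R2
  [ 1  0  0  0  |  -3 ]
  [ 0  1  0  0  |  -6 ]
  [ 0  0  1  0  |  -4 ]
  [ 0  0  0  1  |  -3 ]
Reading off the last column: x = -3, y = -6, z = -4, w = -3.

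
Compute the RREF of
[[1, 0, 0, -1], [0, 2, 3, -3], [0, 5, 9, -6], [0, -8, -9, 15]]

R2 ← 1/2·R2
R3 ← R3 − 5·R2
R4 ← R4 + 8·R2
R3 ← 2/3·R3
R4 ← R4 − 3·R3
R2 ← R2 − 3/2·R3

[[1, 0, 0, -1], [0, 1, 0, -3], [0, 0, 1, 1], [0, 0, 0, 0]]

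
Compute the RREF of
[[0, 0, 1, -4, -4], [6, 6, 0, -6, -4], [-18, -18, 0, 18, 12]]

r1 <=> r2
  [   6    6  0  -6  -4 ]
  [   0    0  1  -4  -4 ]
  [ -18  -18  0  18  12 ]
r1 := 1/6·r1
  [   1    1  0  -1  -2/3 ]
  [   0    0  1  -4    -4 ]
  [ -18  -18  0  18    12 ]
r3 := r3 + 18·r1
  [ 1  1  0  -1  -2/3 ]
  [ 0  0  1  -4    -4 ]
  [ 0  0  0   0     0 ]

[[1, 1, 0, -1, -2/3], [0, 0, 1, -4, -4], [0, 0, 0, 0, 0]]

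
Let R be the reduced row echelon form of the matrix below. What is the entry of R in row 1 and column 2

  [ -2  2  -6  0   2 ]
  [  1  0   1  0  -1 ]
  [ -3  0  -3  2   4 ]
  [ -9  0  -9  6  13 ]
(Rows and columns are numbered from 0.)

-2

r1 := -1/2·r1
r2 := r2 − r1
r3 := r3 + 3·r1
r4 := r4 + 9·r1
r3 := r3 + 3·r2
r4 := r4 + 9·r2
r3 := 1/2·r3
r4 := r4 − 6·r3
r3 := r3 − 1/2·r4
r1 := r1 + r4
r1 := r1 + r2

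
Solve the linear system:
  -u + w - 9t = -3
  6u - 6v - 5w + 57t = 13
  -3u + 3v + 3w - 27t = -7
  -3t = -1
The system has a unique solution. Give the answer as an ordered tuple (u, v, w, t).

Form the augmented matrix and row-reduce:
  [ -1   0   1   -9  |  -3 ]
  [  6  -6  -5   57  |  13 ]
  [ -3   3   3  -27  |  -7 ]
  [  0   0   0   -3  |  -1 ]
R1 ← -1·R1
  [  1   0  -1    9  |   3 ]
  [  6  -6  -5   57  |  13 ]
  [ -3   3   3  -27  |  -7 ]
  [  0   0   0   -3  |  -1 ]
R2 ← R2 − 6·R1
  [  1   0  -1    9  |   3 ]
  [  0  -6   1    3  |  -5 ]
  [ -3   3   3  -27  |  -7 ]
  [  0   0   0   -3  |  -1 ]
R3 ← R3 + 3·R1
  [ 1   0  -1   9  |   3 ]
  [ 0  -6   1   3  |  -5 ]
  [ 0   3   0   0  |   2 ]
  [ 0   0   0  -3  |  -1 ]
R2 ← -1/6·R2
  [ 1  0    -1     9  |    3 ]
  [ 0  1  -1/6  -1/2  |  5/6 ]
  [ 0  3     0     0  |    2 ]
  [ 0  0     0    -3  |   -1 ]
R3 ← R3 − 3·R2
  [ 1  0    -1     9  |     3 ]
  [ 0  1  -1/6  -1/2  |   5/6 ]
  [ 0  0   1/2   3/2  |  -1/2 ]
  [ 0  0     0    -3  |    -1 ]
R3 ← 2·R3
  [ 1  0    -1     9  |    3 ]
  [ 0  1  -1/6  -1/2  |  5/6 ]
  [ 0  0     1     3  |   -1 ]
  [ 0  0     0    -3  |   -1 ]
R4 ← -1/3·R4
  [ 1  0    -1     9  |    3 ]
  [ 0  1  -1/6  -1/2  |  5/6 ]
  [ 0  0     1     3  |   -1 ]
  [ 0  0     0     1  |  1/3 ]
R3 ← R3 − 3·R4
  [ 1  0    -1     9  |    3 ]
  [ 0  1  -1/6  -1/2  |  5/6 ]
  [ 0  0     1     0  |   -2 ]
  [ 0  0     0     1  |  1/3 ]
R2 ← R2 + 1/2·R4
  [ 1  0    -1  9  |    3 ]
  [ 0  1  -1/6  0  |    1 ]
  [ 0  0     1  0  |   -2 ]
  [ 0  0     0  1  |  1/3 ]
R1 ← R1 − 9·R4
  [ 1  0    -1  0  |    0 ]
  [ 0  1  -1/6  0  |    1 ]
  [ 0  0     1  0  |   -2 ]
  [ 0  0     0  1  |  1/3 ]
R2 ← R2 + 1/6·R3
  [ 1  0  -1  0  |    0 ]
  [ 0  1   0  0  |  2/3 ]
  [ 0  0   1  0  |   -2 ]
  [ 0  0   0  1  |  1/3 ]
R1 ← R1 + R3
  [ 1  0  0  0  |   -2 ]
  [ 0  1  0  0  |  2/3 ]
  [ 0  0  1  0  |   -2 ]
  [ 0  0  0  1  |  1/3 ]
Reading off the last column: u = -2, v = 2/3, w = -2, t = 1/3.

(-2, 2/3, -2, 1/3)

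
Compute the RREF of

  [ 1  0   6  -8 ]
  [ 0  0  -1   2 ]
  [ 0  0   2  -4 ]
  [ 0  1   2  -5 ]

ρ2 ↔ ρ4
  [ 1  0   6  -8 ]
  [ 0  1   2  -5 ]
  [ 0  0   2  -4 ]
  [ 0  0  -1   2 ]
ρ3 → 1/2·ρ3
  [ 1  0   6  -8 ]
  [ 0  1   2  -5 ]
  [ 0  0   1  -2 ]
  [ 0  0  -1   2 ]
ρ4 → ρ4 + ρ3
  [ 1  0  6  -8 ]
  [ 0  1  2  -5 ]
  [ 0  0  1  -2 ]
  [ 0  0  0   0 ]
ρ2 → ρ2 − 2·ρ3
  [ 1  0  6  -8 ]
  [ 0  1  0  -1 ]
  [ 0  0  1  -2 ]
  [ 0  0  0   0 ]
ρ1 → ρ1 − 6·ρ3
  [ 1  0  0   4 ]
  [ 0  1  0  -1 ]
  [ 0  0  1  -2 ]
  [ 0  0  0   0 ]

[[1, 0, 0, 4], [0, 1, 0, -1], [0, 0, 1, -2], [0, 0, 0, 0]]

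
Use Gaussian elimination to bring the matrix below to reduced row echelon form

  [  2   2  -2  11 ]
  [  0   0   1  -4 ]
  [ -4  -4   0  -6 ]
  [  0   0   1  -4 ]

ρ1 -> 1/2·ρ1
  [  1   1  -1  11/2 ]
  [  0   0   1    -4 ]
  [ -4  -4   0    -6 ]
  [  0   0   1    -4 ]
ρ3 -> ρ3 + 4·ρ1
  [ 1  1  -1  11/2 ]
  [ 0  0   1    -4 ]
  [ 0  0  -4    16 ]
  [ 0  0   1    -4 ]
ρ3 -> ρ3 + 4·ρ2
  [ 1  1  -1  11/2 ]
  [ 0  0   1    -4 ]
  [ 0  0   0     0 ]
  [ 0  0   1    -4 ]
ρ4 -> ρ4 − ρ2
  [ 1  1  -1  11/2 ]
  [ 0  0   1    -4 ]
  [ 0  0   0     0 ]
  [ 0  0   0     0 ]
ρ1 -> ρ1 + ρ2
  [ 1  1  0  3/2 ]
  [ 0  0  1   -4 ]
  [ 0  0  0    0 ]
  [ 0  0  0    0 ]

[[1, 1, 0, 3/2], [0, 0, 1, -4], [0, 0, 0, 0], [0, 0, 0, 0]]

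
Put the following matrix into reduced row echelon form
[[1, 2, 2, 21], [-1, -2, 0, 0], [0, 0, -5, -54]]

[[1, 2, 0, 0], [0, 0, 1, 0], [0, 0, 0, 1]]

R2 → R2 + R1
  [ 1  2   2   21 ]
  [ 0  0   2   21 ]
  [ 0  0  -5  -54 ]
R2 → 1/2·R2
  [ 1  2   2    21 ]
  [ 0  0   1  21/2 ]
  [ 0  0  -5   -54 ]
R3 → R3 + 5·R2
  [ 1  2  2    21 ]
  [ 0  0  1  21/2 ]
  [ 0  0  0  -3/2 ]
R3 → -2/3·R3
  [ 1  2  2    21 ]
  [ 0  0  1  21/2 ]
  [ 0  0  0     1 ]
R2 → R2 − 21/2·R3
  [ 1  2  2  21 ]
  [ 0  0  1   0 ]
  [ 0  0  0   1 ]
R1 → R1 − 21·R3
  [ 1  2  2  0 ]
  [ 0  0  1  0 ]
  [ 0  0  0  1 ]
R1 → R1 − 2·R2
  [ 1  2  0  0 ]
  [ 0  0  1  0 ]
  [ 0  0  0  1 ]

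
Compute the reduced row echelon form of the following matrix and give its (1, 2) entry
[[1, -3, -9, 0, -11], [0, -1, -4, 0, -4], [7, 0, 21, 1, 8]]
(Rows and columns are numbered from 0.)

4

R3 -> R3 − 7·R1
  [ 1  -3  -9  0  -11 ]
  [ 0  -1  -4  0   -4 ]
  [ 0  21  84  1   85 ]
R2 -> -1·R2
  [ 1  -3  -9  0  -11 ]
  [ 0   1   4  0    4 ]
  [ 0  21  84  1   85 ]
R3 -> R3 − 21·R2
  [ 1  -3  -9  0  -11 ]
  [ 0   1   4  0    4 ]
  [ 0   0   0  1    1 ]
R1 -> R1 + 3·R2
  [ 1  0  3  0  1 ]
  [ 0  1  4  0  4 ]
  [ 0  0  0  1  1 ]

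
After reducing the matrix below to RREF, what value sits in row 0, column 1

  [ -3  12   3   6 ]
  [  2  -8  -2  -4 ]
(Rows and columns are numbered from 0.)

-4

ρ1 → -1/3·ρ1
ρ2 → ρ2 − 2·ρ1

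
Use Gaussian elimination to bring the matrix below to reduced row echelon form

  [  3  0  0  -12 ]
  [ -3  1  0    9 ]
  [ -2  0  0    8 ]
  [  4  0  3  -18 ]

R1 ← 1/3·R1
  [  1  0  0   -4 ]
  [ -3  1  0    9 ]
  [ -2  0  0    8 ]
  [  4  0  3  -18 ]
R2 ← R2 + 3·R1
  [  1  0  0   -4 ]
  [  0  1  0   -3 ]
  [ -2  0  0    8 ]
  [  4  0  3  -18 ]
R3 ← R3 + 2·R1
  [ 1  0  0   -4 ]
  [ 0  1  0   -3 ]
  [ 0  0  0    0 ]
  [ 4  0  3  -18 ]
R4 ← R4 − 4·R1
  [ 1  0  0  -4 ]
  [ 0  1  0  -3 ]
  [ 0  0  0   0 ]
  [ 0  0  3  -2 ]
R3 ↔ R4
  [ 1  0  0  -4 ]
  [ 0  1  0  -3 ]
  [ 0  0  3  -2 ]
  [ 0  0  0   0 ]
R3 ← 1/3·R3
  [ 1  0  0    -4 ]
  [ 0  1  0    -3 ]
  [ 0  0  1  -2/3 ]
  [ 0  0  0     0 ]

[[1, 0, 0, -4], [0, 1, 0, -3], [0, 0, 1, -2/3], [0, 0, 0, 0]]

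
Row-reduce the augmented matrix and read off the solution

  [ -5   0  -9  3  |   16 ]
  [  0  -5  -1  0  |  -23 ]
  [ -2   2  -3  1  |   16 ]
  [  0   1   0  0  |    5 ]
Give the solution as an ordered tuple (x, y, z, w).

Multiply R1 by -1/5.
Add 2 times R1 to R3.
Multiply R2 by -1/5.
Subtract 2 times R2 from R3.
Subtract R2 from R4.
Multiply R3 by 5.
Add 1/5 times R3 to R4.
Multiply R4 by -5.
Add R4 to R3.
Add 3/5 times R4 to R1.
Subtract 1/5 times R3 from R2.
Subtract 9/5 times R3 from R1.
Reading off the last column: x = -2, y = 5, z = -2, w = -4.

(-2, 5, -2, -4)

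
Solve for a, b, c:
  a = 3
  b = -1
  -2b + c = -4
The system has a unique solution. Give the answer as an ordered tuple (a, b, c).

(3, -1, -6)

Form the augmented matrix and row-reduce:
  [ 1   0  0  |   3 ]
  [ 0   1  0  |  -1 ]
  [ 0  -2  1  |  -4 ]
R3 -> R3 + 2·R2
  [ 1  0  0  |   3 ]
  [ 0  1  0  |  -1 ]
  [ 0  0  1  |  -6 ]
Reading off the last column: a = 3, b = -1, c = -6.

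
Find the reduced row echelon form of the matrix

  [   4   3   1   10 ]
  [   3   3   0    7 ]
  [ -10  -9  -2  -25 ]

[[1, 0, 0, 2], [0, 1, 0, 1/3], [0, 0, 1, 1]]

ρ1 → 1/4·ρ1
ρ2 → ρ2 − 3·ρ1
ρ3 → ρ3 + 10·ρ1
ρ2 → 4/3·ρ2
ρ3 → ρ3 + 3/2·ρ2
ρ3 → -1·ρ3
ρ2 → ρ2 + ρ3
ρ1 → ρ1 − 1/4·ρ3
ρ1 → ρ1 − 3/4·ρ2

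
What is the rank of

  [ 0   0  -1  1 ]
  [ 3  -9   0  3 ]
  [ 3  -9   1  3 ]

rank = 3

R1 ↔ R2
  [ 3  -9   0  3 ]
  [ 0   0  -1  1 ]
  [ 3  -9   1  3 ]
R1 → 1/3·R1
  [ 1  -3   0  1 ]
  [ 0   0  -1  1 ]
  [ 3  -9   1  3 ]
R3 → R3 − 3·R1
  [ 1  -3   0  1 ]
  [ 0   0  -1  1 ]
  [ 0   0   1  0 ]
R2 → -1·R2
  [ 1  -3  0   1 ]
  [ 0   0  1  -1 ]
  [ 0   0  1   0 ]
R3 → R3 − R2
  [ 1  -3  0   1 ]
  [ 0   0  1  -1 ]
  [ 0   0  0   1 ]
R2 → R2 + R3
  [ 1  -3  0  1 ]
  [ 0   0  1  0 ]
  [ 0   0  0  1 ]
R1 → R1 − R3
  [ 1  -3  0  0 ]
  [ 0   0  1  0 ]
  [ 0   0  0  1 ]
The reduced form has 3 nonzero rows.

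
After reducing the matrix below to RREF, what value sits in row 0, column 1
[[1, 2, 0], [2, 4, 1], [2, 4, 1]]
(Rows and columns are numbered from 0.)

2

r2 ← r2 − 2·r1
  [ 1  2  0 ]
  [ 0  0  1 ]
  [ 2  4  1 ]
r3 ← r3 − 2·r1
  [ 1  2  0 ]
  [ 0  0  1 ]
  [ 0  0  1 ]
r3 ← r3 − r2
  [ 1  2  0 ]
  [ 0  0  1 ]
  [ 0  0  0 ]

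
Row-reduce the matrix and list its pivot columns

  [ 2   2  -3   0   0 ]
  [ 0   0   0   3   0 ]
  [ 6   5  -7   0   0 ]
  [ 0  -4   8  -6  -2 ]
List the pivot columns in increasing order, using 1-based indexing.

1, 2, 4, 5

ρ1 := 1/2·ρ1
  [ 1   1  -3/2   0   0 ]
  [ 0   0     0   3   0 ]
  [ 6   5    -7   0   0 ]
  [ 0  -4     8  -6  -2 ]
ρ3 := ρ3 − 6·ρ1
  [ 1   1  -3/2   0   0 ]
  [ 0   0     0   3   0 ]
  [ 0  -1     2   0   0 ]
  [ 0  -4     8  -6  -2 ]
ρ2 <=> ρ3
  [ 1   1  -3/2   0   0 ]
  [ 0  -1     2   0   0 ]
  [ 0   0     0   3   0 ]
  [ 0  -4     8  -6  -2 ]
ρ2 := -1·ρ2
  [ 1   1  -3/2   0   0 ]
  [ 0   1    -2   0   0 ]
  [ 0   0     0   3   0 ]
  [ 0  -4     8  -6  -2 ]
ρ4 := ρ4 + 4·ρ2
  [ 1  1  -3/2   0   0 ]
  [ 0  1    -2   0   0 ]
  [ 0  0     0   3   0 ]
  [ 0  0     0  -6  -2 ]
ρ3 := 1/3·ρ3
  [ 1  1  -3/2   0   0 ]
  [ 0  1    -2   0   0 ]
  [ 0  0     0   1   0 ]
  [ 0  0     0  -6  -2 ]
ρ4 := ρ4 + 6·ρ3
  [ 1  1  -3/2  0   0 ]
  [ 0  1    -2  0   0 ]
  [ 0  0     0  1   0 ]
  [ 0  0     0  0  -2 ]
ρ4 := -1/2·ρ4
  [ 1  1  -3/2  0  0 ]
  [ 0  1    -2  0  0 ]
  [ 0  0     0  1  0 ]
  [ 0  0     0  0  1 ]
ρ1 := ρ1 − ρ2
  [ 1  0  1/2  0  0 ]
  [ 0  1   -2  0  0 ]
  [ 0  0    0  1  0 ]
  [ 0  0    0  0  1 ]
Pivot columns are the columns containing a leading 1.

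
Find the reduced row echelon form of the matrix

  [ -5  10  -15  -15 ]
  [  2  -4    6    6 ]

Multiply ρ1 by -1/5.
  [ 1  -2  3  3 ]
  [ 2  -4  6  6 ]
Subtract 2 times ρ1 from ρ2.
  [ 1  -2  3  3 ]
  [ 0   0  0  0 ]

[[1, -2, 3, 3], [0, 0, 0, 0]]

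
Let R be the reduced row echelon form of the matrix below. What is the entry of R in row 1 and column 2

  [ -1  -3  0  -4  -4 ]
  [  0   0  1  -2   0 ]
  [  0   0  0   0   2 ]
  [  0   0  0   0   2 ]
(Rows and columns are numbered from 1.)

3

r1 → -1·r1
  [ 1  3  0   4  4 ]
  [ 0  0  1  -2  0 ]
  [ 0  0  0   0  2 ]
  [ 0  0  0   0  2 ]
r3 → 1/2·r3
  [ 1  3  0   4  4 ]
  [ 0  0  1  -2  0 ]
  [ 0  0  0   0  1 ]
  [ 0  0  0   0  2 ]
r4 → r4 − 2·r3
  [ 1  3  0   4  4 ]
  [ 0  0  1  -2  0 ]
  [ 0  0  0   0  1 ]
  [ 0  0  0   0  0 ]
r1 → r1 − 4·r3
  [ 1  3  0   4  0 ]
  [ 0  0  1  -2  0 ]
  [ 0  0  0   0  1 ]
  [ 0  0  0   0  0 ]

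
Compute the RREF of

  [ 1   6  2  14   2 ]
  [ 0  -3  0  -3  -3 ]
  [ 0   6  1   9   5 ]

R2 := -1/3·R2
  [ 1  6  2  14  2 ]
  [ 0  1  0   1  1 ]
  [ 0  6  1   9  5 ]
R3 := R3 − 6·R2
  [ 1  6  2  14   2 ]
  [ 0  1  0   1   1 ]
  [ 0  0  1   3  -1 ]
R1 := R1 − 2·R3
  [ 1  6  0  8   4 ]
  [ 0  1  0  1   1 ]
  [ 0  0  1  3  -1 ]
R1 := R1 − 6·R2
  [ 1  0  0  2  -2 ]
  [ 0  1  0  1   1 ]
  [ 0  0  1  3  -1 ]

[[1, 0, 0, 2, -2], [0, 1, 0, 1, 1], [0, 0, 1, 3, -1]]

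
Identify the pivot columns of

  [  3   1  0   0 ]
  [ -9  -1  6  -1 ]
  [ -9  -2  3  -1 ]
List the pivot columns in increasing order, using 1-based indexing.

R1 -> 1/3·R1
R2 -> R2 + 9·R1
R3 -> R3 + 9·R1
R2 -> 1/2·R2
R3 -> R3 − R2
R3 -> -2·R3
R2 -> R2 + 1/2·R3
R1 -> R1 − 1/3·R2
Pivot columns are the columns containing a leading 1.

1, 2, 4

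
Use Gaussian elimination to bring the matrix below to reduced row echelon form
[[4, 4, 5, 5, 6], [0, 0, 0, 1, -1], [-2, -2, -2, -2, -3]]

Multiply R1 by 1/4.
  [  1   1  5/4  5/4  3/2 ]
  [  0   0    0    1   -1 ]
  [ -2  -2   -2   -2   -3 ]
Add 2 times R1 to R3.
  [ 1  1  5/4  5/4  3/2 ]
  [ 0  0    0    1   -1 ]
  [ 0  0  1/2  1/2    0 ]
Swap R2 and R3.
  [ 1  1  5/4  5/4  3/2 ]
  [ 0  0  1/2  1/2    0 ]
  [ 0  0    0    1   -1 ]
Multiply R2 by 2.
  [ 1  1  5/4  5/4  3/2 ]
  [ 0  0    1    1    0 ]
  [ 0  0    0    1   -1 ]
Subtract R3 from R2.
  [ 1  1  5/4  5/4  3/2 ]
  [ 0  0    1    0    1 ]
  [ 0  0    0    1   -1 ]
Subtract 5/4 times R3 from R1.
  [ 1  1  5/4  0  11/4 ]
  [ 0  0    1  0     1 ]
  [ 0  0    0  1    -1 ]
Subtract 5/4 times R2 from R1.
  [ 1  1  0  0  3/2 ]
  [ 0  0  1  0    1 ]
  [ 0  0  0  1   -1 ]

[[1, 1, 0, 0, 3/2], [0, 0, 1, 0, 1], [0, 0, 0, 1, -1]]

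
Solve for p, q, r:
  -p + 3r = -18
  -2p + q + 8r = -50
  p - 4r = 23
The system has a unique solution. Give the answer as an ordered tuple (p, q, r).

Form the augmented matrix and row-reduce:
  [ -1  0   3  |  -18 ]
  [ -2  1   8  |  -50 ]
  [  1  0  -4  |   23 ]
r1 ← -1·r1
  [  1  0  -3  |   18 ]
  [ -2  1   8  |  -50 ]
  [  1  0  -4  |   23 ]
r2 ← r2 + 2·r1
  [ 1  0  -3  |   18 ]
  [ 0  1   2  |  -14 ]
  [ 1  0  -4  |   23 ]
r3 ← r3 − r1
  [ 1  0  -3  |   18 ]
  [ 0  1   2  |  -14 ]
  [ 0  0  -1  |    5 ]
r3 ← -1·r3
  [ 1  0  -3  |   18 ]
  [ 0  1   2  |  -14 ]
  [ 0  0   1  |   -5 ]
r2 ← r2 − 2·r3
  [ 1  0  -3  |  18 ]
  [ 0  1   0  |  -4 ]
  [ 0  0   1  |  -5 ]
r1 ← r1 + 3·r3
  [ 1  0  0  |   3 ]
  [ 0  1  0  |  -4 ]
  [ 0  0  1  |  -5 ]
Reading off the last column: p = 3, q = -4, r = -5.

(3, -4, -5)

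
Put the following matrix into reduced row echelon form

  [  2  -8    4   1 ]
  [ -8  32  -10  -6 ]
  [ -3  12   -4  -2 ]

[[1, -4, 0, 0], [0, 0, 1, 0], [0, 0, 0, 1]]

R1 -> 1/2·R1
  [  1  -4    2  1/2 ]
  [ -8  32  -10   -6 ]
  [ -3  12   -4   -2 ]
R2 -> R2 + 8·R1
  [  1  -4   2  1/2 ]
  [  0   0   6   -2 ]
  [ -3  12  -4   -2 ]
R3 -> R3 + 3·R1
  [ 1  -4  2   1/2 ]
  [ 0   0  6    -2 ]
  [ 0   0  2  -1/2 ]
R2 -> 1/6·R2
  [ 1  -4  2   1/2 ]
  [ 0   0  1  -1/3 ]
  [ 0   0  2  -1/2 ]
R3 -> R3 − 2·R2
  [ 1  -4  2   1/2 ]
  [ 0   0  1  -1/3 ]
  [ 0   0  0   1/6 ]
R3 -> 6·R3
  [ 1  -4  2   1/2 ]
  [ 0   0  1  -1/3 ]
  [ 0   0  0     1 ]
R2 -> R2 + 1/3·R3
  [ 1  -4  2  1/2 ]
  [ 0   0  1    0 ]
  [ 0   0  0    1 ]
R1 -> R1 − 1/2·R3
  [ 1  -4  2  0 ]
  [ 0   0  1  0 ]
  [ 0   0  0  1 ]
R1 -> R1 − 2·R2
  [ 1  -4  0  0 ]
  [ 0   0  1  0 ]
  [ 0   0  0  1 ]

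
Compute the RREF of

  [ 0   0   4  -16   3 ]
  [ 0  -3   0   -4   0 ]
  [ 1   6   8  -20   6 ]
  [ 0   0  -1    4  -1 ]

R1 <=> R3
  [ 1   6   8  -20   6 ]
  [ 0  -3   0   -4   0 ]
  [ 0   0   4  -16   3 ]
  [ 0   0  -1    4  -1 ]
R2 → -1/3·R2
  [ 1  6   8  -20   6 ]
  [ 0  1   0  4/3   0 ]
  [ 0  0   4  -16   3 ]
  [ 0  0  -1    4  -1 ]
R3 → 1/4·R3
  [ 1  6   8  -20    6 ]
  [ 0  1   0  4/3    0 ]
  [ 0  0   1   -4  3/4 ]
  [ 0  0  -1    4   -1 ]
R4 → R4 + R3
  [ 1  6  8  -20     6 ]
  [ 0  1  0  4/3     0 ]
  [ 0  0  1   -4   3/4 ]
  [ 0  0  0    0  -1/4 ]
R4 → -4·R4
  [ 1  6  8  -20    6 ]
  [ 0  1  0  4/3    0 ]
  [ 0  0  1   -4  3/4 ]
  [ 0  0  0    0    1 ]
R3 → R3 − 3/4·R4
  [ 1  6  8  -20  6 ]
  [ 0  1  0  4/3  0 ]
  [ 0  0  1   -4  0 ]
  [ 0  0  0    0  1 ]
R1 → R1 − 6·R4
  [ 1  6  8  -20  0 ]
  [ 0  1  0  4/3  0 ]
  [ 0  0  1   -4  0 ]
  [ 0  0  0    0  1 ]
R1 → R1 − 8·R3
  [ 1  6  0   12  0 ]
  [ 0  1  0  4/3  0 ]
  [ 0  0  1   -4  0 ]
  [ 0  0  0    0  1 ]
R1 → R1 − 6·R2
  [ 1  0  0    4  0 ]
  [ 0  1  0  4/3  0 ]
  [ 0  0  1   -4  0 ]
  [ 0  0  0    0  1 ]

[[1, 0, 0, 4, 0], [0, 1, 0, 4/3, 0], [0, 0, 1, -4, 0], [0, 0, 0, 0, 1]]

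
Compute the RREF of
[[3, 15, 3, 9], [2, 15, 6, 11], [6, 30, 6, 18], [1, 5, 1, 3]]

ρ1 ← 1/3·ρ1
  [ 1   5  1   3 ]
  [ 2  15  6  11 ]
  [ 6  30  6  18 ]
  [ 1   5  1   3 ]
ρ2 ← ρ2 − 2·ρ1
  [ 1   5  1   3 ]
  [ 0   5  4   5 ]
  [ 6  30  6  18 ]
  [ 1   5  1   3 ]
ρ3 ← ρ3 − 6·ρ1
  [ 1  5  1  3 ]
  [ 0  5  4  5 ]
  [ 0  0  0  0 ]
  [ 1  5  1  3 ]
ρ4 ← ρ4 − ρ1
  [ 1  5  1  3 ]
  [ 0  5  4  5 ]
  [ 0  0  0  0 ]
  [ 0  0  0  0 ]
ρ2 ← 1/5·ρ2
  [ 1  5    1  3 ]
  [ 0  1  4/5  1 ]
  [ 0  0    0  0 ]
  [ 0  0    0  0 ]
ρ1 ← ρ1 − 5·ρ2
  [ 1  0   -3  -2 ]
  [ 0  1  4/5   1 ]
  [ 0  0    0   0 ]
  [ 0  0    0   0 ]

[[1, 0, -3, -2], [0, 1, 4/5, 1], [0, 0, 0, 0], [0, 0, 0, 0]]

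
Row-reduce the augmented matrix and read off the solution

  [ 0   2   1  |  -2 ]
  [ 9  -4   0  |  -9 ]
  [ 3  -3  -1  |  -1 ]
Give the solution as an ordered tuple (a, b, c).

(-1, 0, -2)

ρ1 ↔ ρ2
ρ1 → 1/9·ρ1
ρ3 → ρ3 − 3·ρ1
ρ2 → 1/2·ρ2
ρ3 → ρ3 + 5/3·ρ2
ρ3 → -6·ρ3
ρ2 → ρ2 − 1/2·ρ3
ρ1 → ρ1 + 4/9·ρ2
Reading off the last column: a = -1, b = 0, c = -2.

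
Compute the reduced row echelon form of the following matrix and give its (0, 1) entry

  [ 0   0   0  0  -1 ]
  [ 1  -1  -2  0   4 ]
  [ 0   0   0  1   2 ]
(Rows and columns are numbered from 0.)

Swap r1 and r2.
Swap r2 and r3.
Multiply r3 by -1.
Subtract 2 times r3 from r2.
Subtract 4 times r3 from r1.

-1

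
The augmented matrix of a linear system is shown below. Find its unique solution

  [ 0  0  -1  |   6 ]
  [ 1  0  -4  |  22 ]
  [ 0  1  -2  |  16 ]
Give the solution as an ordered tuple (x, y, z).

(-2, 4, -6)

r1 ↔ r2
  [ 1  0  -4  |  22 ]
  [ 0  0  -1  |   6 ]
  [ 0  1  -2  |  16 ]
r2 ↔ r3
  [ 1  0  -4  |  22 ]
  [ 0  1  -2  |  16 ]
  [ 0  0  -1  |   6 ]
r3 → -1·r3
  [ 1  0  -4  |  22 ]
  [ 0  1  -2  |  16 ]
  [ 0  0   1  |  -6 ]
r2 → r2 + 2·r3
  [ 1  0  -4  |  22 ]
  [ 0  1   0  |   4 ]
  [ 0  0   1  |  -6 ]
r1 → r1 + 4·r3
  [ 1  0  0  |  -2 ]
  [ 0  1  0  |   4 ]
  [ 0  0  1  |  -6 ]
Reading off the last column: x = -2, y = 4, z = -6.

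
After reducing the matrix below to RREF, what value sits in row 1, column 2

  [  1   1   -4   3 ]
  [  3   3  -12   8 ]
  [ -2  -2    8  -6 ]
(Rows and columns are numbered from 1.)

1

ρ2 := ρ2 − 3·ρ1
  [  1   1  -4   3 ]
  [  0   0   0  -1 ]
  [ -2  -2   8  -6 ]
ρ3 := ρ3 + 2·ρ1
  [ 1  1  -4   3 ]
  [ 0  0   0  -1 ]
  [ 0  0   0   0 ]
ρ2 := -1·ρ2
  [ 1  1  -4  3 ]
  [ 0  0   0  1 ]
  [ 0  0   0  0 ]
ρ1 := ρ1 − 3·ρ2
  [ 1  1  -4  0 ]
  [ 0  0   0  1 ]
  [ 0  0   0  0 ]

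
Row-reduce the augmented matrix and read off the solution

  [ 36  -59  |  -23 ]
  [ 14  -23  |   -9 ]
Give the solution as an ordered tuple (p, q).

(1, 1)

Multiply r1 by 1/36.
  [  1  -59/36  |  -23/36 ]
  [ 14     -23  |      -9 ]
Subtract 14 times r1 from r2.
  [ 1  -59/36  |  -23/36 ]
  [ 0   -1/18  |   -1/18 ]
Multiply r2 by -18.
  [ 1  -59/36  |  -23/36 ]
  [ 0       1  |       1 ]
Add 59/36 times r2 to r1.
  [ 1  0  |  1 ]
  [ 0  1  |  1 ]
Reading off the last column: p = 1, q = 1.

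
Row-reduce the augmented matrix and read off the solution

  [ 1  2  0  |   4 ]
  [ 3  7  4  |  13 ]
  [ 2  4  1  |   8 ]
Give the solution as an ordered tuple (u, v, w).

r2 ← r2 − 3·r1
  [ 1  2  0  |  4 ]
  [ 0  1  4  |  1 ]
  [ 2  4  1  |  8 ]
r3 ← r3 − 2·r1
  [ 1  2  0  |  4 ]
  [ 0  1  4  |  1 ]
  [ 0  0  1  |  0 ]
r2 ← r2 − 4·r3
  [ 1  2  0  |  4 ]
  [ 0  1  0  |  1 ]
  [ 0  0  1  |  0 ]
r1 ← r1 − 2·r2
  [ 1  0  0  |  2 ]
  [ 0  1  0  |  1 ]
  [ 0  0  1  |  0 ]
Reading off the last column: u = 2, v = 1, w = 0.

(2, 1, 0)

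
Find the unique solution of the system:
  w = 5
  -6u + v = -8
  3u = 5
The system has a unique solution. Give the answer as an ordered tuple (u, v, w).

(5/3, 2, 5)

Form the augmented matrix and row-reduce:
  [  0  0  1  |   5 ]
  [ -6  1  0  |  -8 ]
  [  3  0  0  |   5 ]
Swap r1 and r2.
Multiply r1 by -1/6.
Subtract 3 times r1 from r3.
Swap r2 and r3.
Multiply r2 by 2.
Add 1/6 times r2 to r1.
Reading off the last column: u = 5/3, v = 2, w = 5.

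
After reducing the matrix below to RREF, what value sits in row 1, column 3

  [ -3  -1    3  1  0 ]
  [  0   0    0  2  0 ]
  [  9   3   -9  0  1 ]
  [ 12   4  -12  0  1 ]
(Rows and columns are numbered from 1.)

-1

Multiply R1 by -1/3.
  [  1  1/3   -1  -1/3  0 ]
  [  0    0    0     2  0 ]
  [  9    3   -9     0  1 ]
  [ 12    4  -12     0  1 ]
Subtract 9 times R1 from R3.
  [  1  1/3   -1  -1/3  0 ]
  [  0    0    0     2  0 ]
  [  0    0    0     3  1 ]
  [ 12    4  -12     0  1 ]
Subtract 12 times R1 from R4.
  [ 1  1/3  -1  -1/3  0 ]
  [ 0    0   0     2  0 ]
  [ 0    0   0     3  1 ]
  [ 0    0   0     4  1 ]
Multiply R2 by 1/2.
  [ 1  1/3  -1  -1/3  0 ]
  [ 0    0   0     1  0 ]
  [ 0    0   0     3  1 ]
  [ 0    0   0     4  1 ]
Subtract 3 times R2 from R3.
  [ 1  1/3  -1  -1/3  0 ]
  [ 0    0   0     1  0 ]
  [ 0    0   0     0  1 ]
  [ 0    0   0     4  1 ]
Subtract 4 times R2 from R4.
  [ 1  1/3  -1  -1/3  0 ]
  [ 0    0   0     1  0 ]
  [ 0    0   0     0  1 ]
  [ 0    0   0     0  1 ]
Subtract R3 from R4.
  [ 1  1/3  -1  -1/3  0 ]
  [ 0    0   0     1  0 ]
  [ 0    0   0     0  1 ]
  [ 0    0   0     0  0 ]
Add 1/3 times R2 to R1.
  [ 1  1/3  -1  0  0 ]
  [ 0    0   0  1  0 ]
  [ 0    0   0  0  1 ]
  [ 0    0   0  0  0 ]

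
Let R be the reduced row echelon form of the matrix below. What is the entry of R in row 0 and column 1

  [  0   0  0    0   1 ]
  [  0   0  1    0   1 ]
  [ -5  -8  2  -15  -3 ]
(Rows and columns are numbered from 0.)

R1 <=> R3
  [ -5  -8  2  -15  -3 ]
  [  0   0  1    0   1 ]
  [  0   0  0    0   1 ]
R1 := -1/5·R1
  [ 1  8/5  -2/5  3  3/5 ]
  [ 0    0     1  0    1 ]
  [ 0    0     0  0    1 ]
R2 := R2 − R3
  [ 1  8/5  -2/5  3  3/5 ]
  [ 0    0     1  0    0 ]
  [ 0    0     0  0    1 ]
R1 := R1 − 3/5·R3
  [ 1  8/5  -2/5  3  0 ]
  [ 0    0     1  0  0 ]
  [ 0    0     0  0  1 ]
R1 := R1 + 2/5·R2
  [ 1  8/5  0  3  0 ]
  [ 0    0  1  0  0 ]
  [ 0    0  0  0  1 ]

8/5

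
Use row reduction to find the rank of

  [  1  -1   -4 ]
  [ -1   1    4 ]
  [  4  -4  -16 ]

r2 -> r2 + r1
  [ 1  -1   -4 ]
  [ 0   0    0 ]
  [ 4  -4  -16 ]
r3 -> r3 − 4·r1
  [ 1  -1  -4 ]
  [ 0   0   0 ]
  [ 0   0   0 ]
The reduced form has 1 nonzero row.

rank = 1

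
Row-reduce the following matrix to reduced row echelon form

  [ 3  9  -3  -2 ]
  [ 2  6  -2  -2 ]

[[1, 3, -1, 0], [0, 0, 0, 1]]

ρ1 -> 1/3·ρ1
  [ 1  3  -1  -2/3 ]
  [ 2  6  -2    -2 ]
ρ2 -> ρ2 − 2·ρ1
  [ 1  3  -1  -2/3 ]
  [ 0  0   0  -2/3 ]
ρ2 -> -3/2·ρ2
  [ 1  3  -1  -2/3 ]
  [ 0  0   0     1 ]
ρ1 -> ρ1 + 2/3·ρ2
  [ 1  3  -1  0 ]
  [ 0  0   0  1 ]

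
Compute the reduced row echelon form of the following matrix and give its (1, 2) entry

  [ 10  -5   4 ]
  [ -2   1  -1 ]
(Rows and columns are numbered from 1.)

-1/2

ρ1 → 1/10·ρ1
  [  1  -1/2  2/5 ]
  [ -2     1   -1 ]
ρ2 → ρ2 + 2·ρ1
  [ 1  -1/2   2/5 ]
  [ 0     0  -1/5 ]
ρ2 → -5·ρ2
  [ 1  -1/2  2/5 ]
  [ 0     0    1 ]
ρ1 → ρ1 − 2/5·ρ2
  [ 1  -1/2  0 ]
  [ 0     0  1 ]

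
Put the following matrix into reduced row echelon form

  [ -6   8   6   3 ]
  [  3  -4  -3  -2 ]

[[1, -4/3, -1, 0], [0, 0, 0, 1]]

R1 ← -1/6·R1
  [ 1  -4/3  -1  -1/2 ]
  [ 3    -4  -3    -2 ]
R2 ← R2 − 3·R1
  [ 1  -4/3  -1  -1/2 ]
  [ 0     0   0  -1/2 ]
R2 ← -2·R2
  [ 1  -4/3  -1  -1/2 ]
  [ 0     0   0     1 ]
R1 ← R1 + 1/2·R2
  [ 1  -4/3  -1  0 ]
  [ 0     0   0  1 ]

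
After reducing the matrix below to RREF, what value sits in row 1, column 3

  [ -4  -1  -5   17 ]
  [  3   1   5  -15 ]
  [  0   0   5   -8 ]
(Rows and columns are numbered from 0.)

R1 ← -1/4·R1
  [ 1  1/4  5/4  -17/4 ]
  [ 3    1    5    -15 ]
  [ 0    0    5     -8 ]
R2 ← R2 − 3·R1
  [ 1  1/4  5/4  -17/4 ]
  [ 0  1/4  5/4   -9/4 ]
  [ 0    0    5     -8 ]
R2 ← 4·R2
  [ 1  1/4  5/4  -17/4 ]
  [ 0    1    5     -9 ]
  [ 0    0    5     -8 ]
R3 ← 1/5·R3
  [ 1  1/4  5/4  -17/4 ]
  [ 0    1    5     -9 ]
  [ 0    0    1   -8/5 ]
R2 ← R2 − 5·R3
  [ 1  1/4  5/4  -17/4 ]
  [ 0    1    0     -1 ]
  [ 0    0    1   -8/5 ]
R1 ← R1 − 5/4·R3
  [ 1  1/4  0  -9/4 ]
  [ 0    1  0    -1 ]
  [ 0    0  1  -8/5 ]
R1 ← R1 − 1/4·R2
  [ 1  0  0    -2 ]
  [ 0  1  0    -1 ]
  [ 0  0  1  -8/5 ]

-1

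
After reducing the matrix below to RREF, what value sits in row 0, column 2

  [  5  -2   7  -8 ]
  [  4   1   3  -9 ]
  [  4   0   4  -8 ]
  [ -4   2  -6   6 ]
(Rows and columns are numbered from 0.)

1

R1 ← 1/5·R1
  [  1  -2/5  7/5  -8/5 ]
  [  4     1    3    -9 ]
  [  4     0    4    -8 ]
  [ -4     2   -6     6 ]
R2 ← R2 − 4·R1
  [  1  -2/5    7/5   -8/5 ]
  [  0  13/5  -13/5  -13/5 ]
  [  4     0      4     -8 ]
  [ -4     2     -6      6 ]
R3 ← R3 − 4·R1
  [  1  -2/5    7/5   -8/5 ]
  [  0  13/5  -13/5  -13/5 ]
  [  0   8/5   -8/5   -8/5 ]
  [ -4     2     -6      6 ]
R4 ← R4 + 4·R1
  [ 1  -2/5    7/5   -8/5 ]
  [ 0  13/5  -13/5  -13/5 ]
  [ 0   8/5   -8/5   -8/5 ]
  [ 0   2/5   -2/5   -2/5 ]
R2 ← 5/13·R2
  [ 1  -2/5   7/5  -8/5 ]
  [ 0     1    -1    -1 ]
  [ 0   8/5  -8/5  -8/5 ]
  [ 0   2/5  -2/5  -2/5 ]
R3 ← R3 − 8/5·R2
  [ 1  -2/5   7/5  -8/5 ]
  [ 0     1    -1    -1 ]
  [ 0     0     0     0 ]
  [ 0   2/5  -2/5  -2/5 ]
R4 ← R4 − 2/5·R2
  [ 1  -2/5  7/5  -8/5 ]
  [ 0     1   -1    -1 ]
  [ 0     0    0     0 ]
  [ 0     0    0     0 ]
R1 ← R1 + 2/5·R2
  [ 1  0   1  -2 ]
  [ 0  1  -1  -1 ]
  [ 0  0   0   0 ]
  [ 0  0   0   0 ]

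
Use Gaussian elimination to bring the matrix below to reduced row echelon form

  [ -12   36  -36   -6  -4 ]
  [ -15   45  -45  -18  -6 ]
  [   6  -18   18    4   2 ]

r1 → -1/12·r1
r2 → r2 + 15·r1
r3 → r3 − 6·r1
r2 → -2/21·r2
r3 → r3 − r2
r3 → -21/2·r3
r2 → r2 − 2/21·r3
r1 → r1 − 1/3·r3
r1 → r1 − 1/2·r2

[[1, -3, 3, 0, 0], [0, 0, 0, 1, 0], [0, 0, 0, 0, 1]]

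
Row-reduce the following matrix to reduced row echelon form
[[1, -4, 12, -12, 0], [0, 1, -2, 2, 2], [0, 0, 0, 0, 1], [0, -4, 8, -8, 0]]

[[1, 0, 4, -4, 0], [0, 1, -2, 2, 0], [0, 0, 0, 0, 1], [0, 0, 0, 0, 0]]

R4 := R4 + 4·R2
  [ 1  -4  12  -12  0 ]
  [ 0   1  -2    2  2 ]
  [ 0   0   0    0  1 ]
  [ 0   0   0    0  8 ]
R4 := R4 − 8·R3
  [ 1  -4  12  -12  0 ]
  [ 0   1  -2    2  2 ]
  [ 0   0   0    0  1 ]
  [ 0   0   0    0  0 ]
R2 := R2 − 2·R3
  [ 1  -4  12  -12  0 ]
  [ 0   1  -2    2  0 ]
  [ 0   0   0    0  1 ]
  [ 0   0   0    0  0 ]
R1 := R1 + 4·R2
  [ 1  0   4  -4  0 ]
  [ 0  1  -2   2  0 ]
  [ 0  0   0   0  1 ]
  [ 0  0   0   0  0 ]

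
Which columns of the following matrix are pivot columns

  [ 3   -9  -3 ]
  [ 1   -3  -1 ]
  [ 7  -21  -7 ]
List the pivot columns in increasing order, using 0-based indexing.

r1 -> 1/3·r1
  [ 1   -3  -1 ]
  [ 1   -3  -1 ]
  [ 7  -21  -7 ]
r2 -> r2 − r1
  [ 1   -3  -1 ]
  [ 0    0   0 ]
  [ 7  -21  -7 ]
r3 -> r3 − 7·r1
  [ 1  -3  -1 ]
  [ 0   0   0 ]
  [ 0   0   0 ]
Pivot columns are the columns containing a leading 1.

0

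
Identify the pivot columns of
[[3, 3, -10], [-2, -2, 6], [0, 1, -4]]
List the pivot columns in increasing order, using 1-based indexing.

1, 2, 3

ρ1 -> 1/3·ρ1
  [  1   1  -10/3 ]
  [ -2  -2      6 ]
  [  0   1     -4 ]
ρ2 -> ρ2 + 2·ρ1
  [ 1  1  -10/3 ]
  [ 0  0   -2/3 ]
  [ 0  1     -4 ]
ρ2 ↔ ρ3
  [ 1  1  -10/3 ]
  [ 0  1     -4 ]
  [ 0  0   -2/3 ]
ρ3 -> -3/2·ρ3
  [ 1  1  -10/3 ]
  [ 0  1     -4 ]
  [ 0  0      1 ]
ρ2 -> ρ2 + 4·ρ3
  [ 1  1  -10/3 ]
  [ 0  1      0 ]
  [ 0  0      1 ]
ρ1 -> ρ1 + 10/3·ρ3
  [ 1  1  0 ]
  [ 0  1  0 ]
  [ 0  0  1 ]
ρ1 -> ρ1 − ρ2
  [ 1  0  0 ]
  [ 0  1  0 ]
  [ 0  0  1 ]
Pivot columns are the columns containing a leading 1.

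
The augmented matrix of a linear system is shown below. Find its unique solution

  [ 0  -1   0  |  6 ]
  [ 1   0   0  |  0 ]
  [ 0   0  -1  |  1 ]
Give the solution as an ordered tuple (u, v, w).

(0, -6, -1)

R1 <=> R2
  [ 1   0   0  |  0 ]
  [ 0  -1   0  |  6 ]
  [ 0   0  -1  |  1 ]
R2 -> -1·R2
  [ 1  0   0  |   0 ]
  [ 0  1   0  |  -6 ]
  [ 0  0  -1  |   1 ]
R3 -> -1·R3
  [ 1  0  0  |   0 ]
  [ 0  1  0  |  -6 ]
  [ 0  0  1  |  -1 ]
Reading off the last column: u = 0, v = -6, w = -1.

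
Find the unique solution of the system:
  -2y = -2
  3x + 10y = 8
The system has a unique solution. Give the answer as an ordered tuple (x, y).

Form the augmented matrix and row-reduce:
  [ 0  -2  |  -2 ]
  [ 3  10  |   8 ]
ρ1 <-> ρ2
ρ1 → 1/3·ρ1
ρ2 → -1/2·ρ2
ρ1 → ρ1 − 10/3·ρ2
Reading off the last column: x = -2/3, y = 1.

(-2/3, 1)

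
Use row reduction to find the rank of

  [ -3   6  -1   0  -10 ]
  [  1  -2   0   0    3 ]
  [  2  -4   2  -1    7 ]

rank = 3

R1 -> -1/3·R1
R2 -> R2 − R1
R3 -> R3 − 2·R1
R2 -> -3·R2
R3 -> R3 − 4/3·R2
R3 -> -1·R3
R1 -> R1 − 1/3·R2
The reduced form has 3 nonzero rows.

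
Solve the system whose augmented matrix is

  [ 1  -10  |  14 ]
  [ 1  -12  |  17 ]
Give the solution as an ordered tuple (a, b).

(-1, -3/2)

r2 -> r2 − r1
  [ 1  -10  |  14 ]
  [ 0   -2  |   3 ]
r2 -> -1/2·r2
  [ 1  -10  |    14 ]
  [ 0    1  |  -3/2 ]
r1 -> r1 + 10·r2
  [ 1  0  |    -1 ]
  [ 0  1  |  -3/2 ]
Reading off the last column: a = -1, b = -3/2.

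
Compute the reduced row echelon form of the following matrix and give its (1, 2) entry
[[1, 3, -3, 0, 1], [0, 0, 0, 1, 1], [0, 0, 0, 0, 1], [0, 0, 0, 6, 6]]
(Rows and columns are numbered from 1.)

Subtract 6 times R2 from R4.
Subtract R3 from R2.
Subtract R3 from R1.

3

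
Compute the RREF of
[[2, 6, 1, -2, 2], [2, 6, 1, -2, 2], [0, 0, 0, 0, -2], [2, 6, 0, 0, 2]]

ρ1 -> 1/2·ρ1
ρ2 -> ρ2 − 2·ρ1
ρ4 -> ρ4 − 2·ρ1
ρ2 <-> ρ4
ρ2 -> -1·ρ2
ρ3 -> -1/2·ρ3
ρ1 -> ρ1 − ρ3
ρ1 -> ρ1 − 1/2·ρ2

[[1, 3, 0, 0, 0], [0, 0, 1, -2, 0], [0, 0, 0, 0, 1], [0, 0, 0, 0, 0]]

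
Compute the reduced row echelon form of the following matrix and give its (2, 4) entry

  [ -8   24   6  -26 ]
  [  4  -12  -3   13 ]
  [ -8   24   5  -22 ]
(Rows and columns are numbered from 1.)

R1 := -1/8·R1
  [  1   -3  -3/4  13/4 ]
  [  4  -12    -3    13 ]
  [ -8   24     5   -22 ]
R2 := R2 − 4·R1
  [  1  -3  -3/4  13/4 ]
  [  0   0     0     0 ]
  [ -8  24     5   -22 ]
R3 := R3 + 8·R1
  [ 1  -3  -3/4  13/4 ]
  [ 0   0     0     0 ]
  [ 0   0    -1     4 ]
R2 <=> R3
  [ 1  -3  -3/4  13/4 ]
  [ 0   0    -1     4 ]
  [ 0   0     0     0 ]
R2 := -1·R2
  [ 1  -3  -3/4  13/4 ]
  [ 0   0     1    -4 ]
  [ 0   0     0     0 ]
R1 := R1 + 3/4·R2
  [ 1  -3  0  1/4 ]
  [ 0   0  1   -4 ]
  [ 0   0  0    0 ]

-4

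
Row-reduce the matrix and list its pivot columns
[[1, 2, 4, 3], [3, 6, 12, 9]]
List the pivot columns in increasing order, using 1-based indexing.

ρ2 → ρ2 − 3·ρ1
  [ 1  2  4  3 ]
  [ 0  0  0  0 ]
Pivot columns are the columns containing a leading 1.

1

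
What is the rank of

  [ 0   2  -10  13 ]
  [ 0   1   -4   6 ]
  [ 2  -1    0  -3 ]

rank = 3

Swap r1 and r3.
  [ 2  -1    0  -3 ]
  [ 0   1   -4   6 ]
  [ 0   2  -10  13 ]
Multiply r1 by 1/2.
  [ 1  -1/2    0  -3/2 ]
  [ 0     1   -4     6 ]
  [ 0     2  -10    13 ]
Subtract 2 times r2 from r3.
  [ 1  -1/2   0  -3/2 ]
  [ 0     1  -4     6 ]
  [ 0     0  -2     1 ]
Multiply r3 by -1/2.
  [ 1  -1/2   0  -3/2 ]
  [ 0     1  -4     6 ]
  [ 0     0   1  -1/2 ]
Add 4 times r3 to r2.
  [ 1  -1/2  0  -3/2 ]
  [ 0     1  0     4 ]
  [ 0     0  1  -1/2 ]
Add 1/2 times r2 to r1.
  [ 1  0  0   1/2 ]
  [ 0  1  0     4 ]
  [ 0  0  1  -1/2 ]
The reduced form has 3 nonzero rows.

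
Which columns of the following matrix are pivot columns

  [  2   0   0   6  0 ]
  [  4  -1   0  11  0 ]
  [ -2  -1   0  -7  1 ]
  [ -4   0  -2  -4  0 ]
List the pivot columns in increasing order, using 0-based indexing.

Multiply R1 by 1/2.
Subtract 4 times R1 from R2.
Add 2 times R1 to R3.
Add 4 times R1 to R4.
Multiply R2 by -1.
Add R2 to R3.
Swap R3 and R4.
Multiply R3 by -1/2.
Pivot columns are the columns containing a leading 1.

0, 1, 2, 4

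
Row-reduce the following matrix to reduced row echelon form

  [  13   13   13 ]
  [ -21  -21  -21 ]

[[1, 1, 1], [0, 0, 0]]

ρ1 → 1/13·ρ1
  [   1    1    1 ]
  [ -21  -21  -21 ]
ρ2 → ρ2 + 21·ρ1
  [ 1  1  1 ]
  [ 0  0  0 ]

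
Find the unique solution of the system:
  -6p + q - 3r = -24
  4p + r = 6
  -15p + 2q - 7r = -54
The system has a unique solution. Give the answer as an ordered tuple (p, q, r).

Form the augmented matrix and row-reduce:
  [  -6  1  -3  |  -24 ]
  [   4  0   1  |    6 ]
  [ -15  2  -7  |  -54 ]
Multiply R1 by -1/6.
  [   1  -1/6  1/2  |    4 ]
  [   4     0    1  |    6 ]
  [ -15     2   -7  |  -54 ]
Subtract 4 times R1 from R2.
  [   1  -1/6  1/2  |    4 ]
  [   0   2/3   -1  |  -10 ]
  [ -15     2   -7  |  -54 ]
Add 15 times R1 to R3.
  [ 1  -1/6  1/2  |    4 ]
  [ 0   2/3   -1  |  -10 ]
  [ 0  -1/2  1/2  |    6 ]
Multiply R2 by 3/2.
  [ 1  -1/6   1/2  |    4 ]
  [ 0     1  -3/2  |  -15 ]
  [ 0  -1/2   1/2  |    6 ]
Add 1/2 times R2 to R3.
  [ 1  -1/6   1/2  |     4 ]
  [ 0     1  -3/2  |   -15 ]
  [ 0     0  -1/4  |  -3/2 ]
Multiply R3 by -4.
  [ 1  -1/6   1/2  |    4 ]
  [ 0     1  -3/2  |  -15 ]
  [ 0     0     1  |    6 ]
Add 3/2 times R3 to R2.
  [ 1  -1/6  1/2  |   4 ]
  [ 0     1    0  |  -6 ]
  [ 0     0    1  |   6 ]
Subtract 1/2 times R3 from R1.
  [ 1  -1/6  0  |   1 ]
  [ 0     1  0  |  -6 ]
  [ 0     0  1  |   6 ]
Add 1/6 times R2 to R1.
  [ 1  0  0  |   0 ]
  [ 0  1  0  |  -6 ]
  [ 0  0  1  |   6 ]
Reading off the last column: p = 0, q = -6, r = 6.

(0, -6, 6)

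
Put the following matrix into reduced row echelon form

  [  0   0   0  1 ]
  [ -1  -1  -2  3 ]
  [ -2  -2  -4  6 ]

R1 <-> R2
R1 ← -1·R1
R3 ← R3 + 2·R1
R1 ← R1 + 3·R2

[[1, 1, 2, 0], [0, 0, 0, 1], [0, 0, 0, 0]]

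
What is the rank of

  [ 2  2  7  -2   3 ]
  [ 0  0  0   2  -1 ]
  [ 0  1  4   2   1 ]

R1 -> 1/2·R1
  [ 1  1  7/2  -1  3/2 ]
  [ 0  0    0   2   -1 ]
  [ 0  1    4   2    1 ]
R2 <=> R3
  [ 1  1  7/2  -1  3/2 ]
  [ 0  1    4   2    1 ]
  [ 0  0    0   2   -1 ]
R3 -> 1/2·R3
  [ 1  1  7/2  -1   3/2 ]
  [ 0  1    4   2     1 ]
  [ 0  0    0   1  -1/2 ]
R2 -> R2 − 2·R3
  [ 1  1  7/2  -1   3/2 ]
  [ 0  1    4   0     2 ]
  [ 0  0    0   1  -1/2 ]
R1 -> R1 + R3
  [ 1  1  7/2  0     1 ]
  [ 0  1    4  0     2 ]
  [ 0  0    0  1  -1/2 ]
R1 -> R1 − R2
  [ 1  0  -1/2  0    -1 ]
  [ 0  1     4  0     2 ]
  [ 0  0     0  1  -1/2 ]
The reduced form has 3 nonzero rows.

rank = 3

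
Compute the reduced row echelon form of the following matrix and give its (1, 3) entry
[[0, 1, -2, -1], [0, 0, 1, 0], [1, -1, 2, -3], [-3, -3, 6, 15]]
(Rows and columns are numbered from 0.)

Swap R1 and R3.
  [  1  -1   2  -3 ]
  [  0   0   1   0 ]
  [  0   1  -2  -1 ]
  [ -3  -3   6  15 ]
Add 3 times R1 to R4.
  [ 1  -1   2  -3 ]
  [ 0   0   1   0 ]
  [ 0   1  -2  -1 ]
  [ 0  -6  12   6 ]
Swap R2 and R3.
  [ 1  -1   2  -3 ]
  [ 0   1  -2  -1 ]
  [ 0   0   1   0 ]
  [ 0  -6  12   6 ]
Add 6 times R2 to R4.
  [ 1  -1   2  -3 ]
  [ 0   1  -2  -1 ]
  [ 0   0   1   0 ]
  [ 0   0   0   0 ]
Add 2 times R3 to R2.
  [ 1  -1  2  -3 ]
  [ 0   1  0  -1 ]
  [ 0   0  1   0 ]
  [ 0   0  0   0 ]
Subtract 2 times R3 from R1.
  [ 1  -1  0  -3 ]
  [ 0   1  0  -1 ]
  [ 0   0  1   0 ]
  [ 0   0  0   0 ]
Add R2 to R1.
  [ 1  0  0  -4 ]
  [ 0  1  0  -1 ]
  [ 0  0  1   0 ]
  [ 0  0  0   0 ]

-1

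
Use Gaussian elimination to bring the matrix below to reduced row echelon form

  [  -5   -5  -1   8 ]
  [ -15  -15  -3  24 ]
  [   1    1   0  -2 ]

[[1, 1, 0, -2], [0, 0, 1, 2], [0, 0, 0, 0]]

r1 ← -1/5·r1
  [   1    1  1/5  -8/5 ]
  [ -15  -15   -3    24 ]
  [   1    1    0    -2 ]
r2 ← r2 + 15·r1
  [ 1  1  1/5  -8/5 ]
  [ 0  0    0     0 ]
  [ 1  1    0    -2 ]
r3 ← r3 − r1
  [ 1  1   1/5  -8/5 ]
  [ 0  0     0     0 ]
  [ 0  0  -1/5  -2/5 ]
r2 <=> r3
  [ 1  1   1/5  -8/5 ]
  [ 0  0  -1/5  -2/5 ]
  [ 0  0     0     0 ]
r2 ← -5·r2
  [ 1  1  1/5  -8/5 ]
  [ 0  0    1     2 ]
  [ 0  0    0     0 ]
r1 ← r1 − 1/5·r2
  [ 1  1  0  -2 ]
  [ 0  0  1   2 ]
  [ 0  0  0   0 ]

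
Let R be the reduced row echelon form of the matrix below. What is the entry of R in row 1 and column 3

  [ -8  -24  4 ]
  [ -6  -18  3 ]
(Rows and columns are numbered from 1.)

r1 ← -1/8·r1
  [  1    3  -1/2 ]
  [ -6  -18     3 ]
r2 ← r2 + 6·r1
  [ 1  3  -1/2 ]
  [ 0  0     0 ]

-1/2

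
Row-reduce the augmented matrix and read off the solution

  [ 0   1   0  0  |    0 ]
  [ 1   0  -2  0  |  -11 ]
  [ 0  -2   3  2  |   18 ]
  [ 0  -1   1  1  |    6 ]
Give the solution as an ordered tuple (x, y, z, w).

(1, 0, 6, 0)

R1 ↔ R2
R3 := R3 + 2·R2
R4 := R4 + R2
R3 := 1/3·R3
R4 := R4 − R3
R4 := 3·R4
R3 := R3 − 2/3·R4
R1 := R1 + 2·R3
Reading off the last column: x = 1, y = 0, z = 6, w = 0.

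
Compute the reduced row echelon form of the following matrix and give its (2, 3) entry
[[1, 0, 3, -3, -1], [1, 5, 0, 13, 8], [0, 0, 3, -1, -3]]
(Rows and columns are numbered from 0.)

-1/3

ρ2 -> ρ2 − ρ1
  [ 1  0   3  -3  -1 ]
  [ 0  5  -3  16   9 ]
  [ 0  0   3  -1  -3 ]
ρ2 -> 1/5·ρ2
  [ 1  0     3    -3   -1 ]
  [ 0  1  -3/5  16/5  9/5 ]
  [ 0  0     3    -1   -3 ]
ρ3 -> 1/3·ρ3
  [ 1  0     3    -3   -1 ]
  [ 0  1  -3/5  16/5  9/5 ]
  [ 0  0     1  -1/3   -1 ]
ρ2 -> ρ2 + 3/5·ρ3
  [ 1  0  3    -3   -1 ]
  [ 0  1  0     3  6/5 ]
  [ 0  0  1  -1/3   -1 ]
ρ1 -> ρ1 − 3·ρ3
  [ 1  0  0    -2    2 ]
  [ 0  1  0     3  6/5 ]
  [ 0  0  1  -1/3   -1 ]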